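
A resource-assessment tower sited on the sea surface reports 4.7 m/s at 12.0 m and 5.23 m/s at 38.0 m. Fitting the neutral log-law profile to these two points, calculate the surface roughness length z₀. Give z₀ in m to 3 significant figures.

z₀ ≈ 0.000436 m

Log law: V(z) ∝ ln(z/z₀). With r = V₁/V₂ = 4.7/5.23 = 0.89866,
r · ln(z₂/z₀) = ln(z₁/z₀) ⇒ ln z₀ = (ln z₁ − r·ln z₂)/(1 − r)
ln z₀ = (2.48491 − 0.89866×3.63759) / 0.10134 = -7.7370
z₀ = exp(-7.7370) = 0.0004364 m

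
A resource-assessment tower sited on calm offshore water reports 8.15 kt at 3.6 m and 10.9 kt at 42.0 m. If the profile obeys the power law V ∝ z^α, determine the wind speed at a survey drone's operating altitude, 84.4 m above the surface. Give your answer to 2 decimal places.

First find α: α = ln(V₂/V₁)/ln(z₂/z₁) = ln(10.9/8.15)/ln(42.0/3.6) = 0.29074/2.45674 = 0.1183
Extrapolate from 42.0 m to 84.4 m: V₃ = 10.9 × (84.4/42.0)^0.1183 = 10.9 × 1.0861 = 11.8385 kt

11.84 kt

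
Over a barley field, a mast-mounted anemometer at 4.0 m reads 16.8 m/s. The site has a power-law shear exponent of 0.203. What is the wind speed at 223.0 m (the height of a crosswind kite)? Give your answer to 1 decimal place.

38.0 m/s

Power-law profile: V₂ = V₁ · (z₂/z₁)^α
V₂ = 16.8 × (223.0/4.0)^0.203 = 16.8 × (55.7500)^0.203
    = 16.8 × 2.2620 = 38.0012 m/s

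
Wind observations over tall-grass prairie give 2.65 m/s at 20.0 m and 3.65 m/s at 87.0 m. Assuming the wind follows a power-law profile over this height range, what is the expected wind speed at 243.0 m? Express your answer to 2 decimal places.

First find α: α = ln(V₂/V₁)/ln(z₂/z₁) = ln(3.65/2.65)/ln(87.0/20.0) = 0.32017/1.47018 = 0.2178
Extrapolate from 87.0 m to 243.0 m: V₃ = 3.65 × (243.0/87.0)^0.2178 = 3.65 × 1.2507 = 4.5650 m/s

4.56 m/s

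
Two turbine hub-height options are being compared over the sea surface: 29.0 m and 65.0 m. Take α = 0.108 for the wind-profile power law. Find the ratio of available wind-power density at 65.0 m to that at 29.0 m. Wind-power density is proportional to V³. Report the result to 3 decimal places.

Speed ratio: V_B/V_A = (z_B/z_A)^α = (65.0/29.0)^0.108 = (2.2414)^0.108 = 1.09108
Power-density ratio: P_B/P_A = (V_B/V_A)³ = (1.09108)³ = 1.29887

1.299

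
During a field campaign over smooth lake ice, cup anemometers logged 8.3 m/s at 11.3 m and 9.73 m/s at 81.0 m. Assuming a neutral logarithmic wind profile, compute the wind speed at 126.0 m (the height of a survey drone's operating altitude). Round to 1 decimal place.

10.1 m/s

Log law: V ∝ ln(z/z₀). From the pair, with r = V₁/V₂ = 0.85303,
ln z₀ = (ln z₁ − r·ln z₂)/(1 − r) = (2.4248 − 0.85303×4.3944)/0.14697 = -9.0074 → z₀ = 0.0001225 m
V₃ = V₁ · ln(z₃/z₀)/ln(z₁/z₀) = 8.3 × 13.8437/11.4322 = 10.0508 m/s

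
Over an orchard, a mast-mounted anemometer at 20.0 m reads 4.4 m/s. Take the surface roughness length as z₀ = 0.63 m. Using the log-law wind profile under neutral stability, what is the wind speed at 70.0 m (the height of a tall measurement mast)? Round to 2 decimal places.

Log law: V(z) ∝ ln(z/z₀), so V₂/V₁ = ln(z₂/z₀) / ln(z₁/z₀).
ln(70.0/0.63) = 4.7105, ln(20.0/0.63) = 3.4578
V₂ = 4.4 × 4.7105/3.4578 = 4.4 × 1.3623 = 5.9941 m/s

5.99 m/s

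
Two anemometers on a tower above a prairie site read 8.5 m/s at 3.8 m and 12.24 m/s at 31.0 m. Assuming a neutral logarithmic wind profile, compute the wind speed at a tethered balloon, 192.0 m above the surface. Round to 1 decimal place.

Log law: V ∝ ln(z/z₀). From the pair, with r = V₁/V₂ = 0.69444,
ln z₀ = (ln z₁ − r·ln z₂)/(1 − r) = (1.3350 − 0.69444×3.4340)/0.30556 = -3.4354 → z₀ = 0.03221 m
V₃ = V₁ · ln(z₃/z₀)/ln(z₁/z₀) = 8.5 × 8.6929/4.7704 = 15.4891 m/s

15.5 m/s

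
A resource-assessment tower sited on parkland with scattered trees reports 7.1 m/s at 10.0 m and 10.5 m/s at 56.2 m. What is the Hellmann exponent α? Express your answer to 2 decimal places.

Power law: V₂/V₁ = (z₂/z₁)^α ⇒ α = ln(V₂/V₁) / ln(z₂/z₁)
α = ln(10.5/7.1) / ln(56.2/10.0) = ln(1.4789) / ln(5.6200)
  = 0.39128 / 1.72633 = 0.22665

α ≈ 0.23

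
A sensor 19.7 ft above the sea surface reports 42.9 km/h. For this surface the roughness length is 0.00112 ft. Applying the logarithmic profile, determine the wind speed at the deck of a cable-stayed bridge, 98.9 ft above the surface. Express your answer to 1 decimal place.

50.0 km/h

Log law: V(z) ∝ ln(z/z₀), so V₂/V₁ = ln(z₂/z₀) / ln(z₁/z₀).
ln(98.9/0.00112) = 11.3885, ln(19.7/0.00112) = 9.7750
V₂ = 42.9 × 11.3885/9.7750 = 42.9 × 1.1651 = 49.9812 km/h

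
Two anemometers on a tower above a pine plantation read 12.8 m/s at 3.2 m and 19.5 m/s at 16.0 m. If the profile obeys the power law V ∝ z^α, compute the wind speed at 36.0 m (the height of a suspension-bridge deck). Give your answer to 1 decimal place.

24.1 m/s

First find α: α = ln(V₂/V₁)/ln(z₂/z₁) = ln(19.5/12.8)/ln(16.0/3.2) = 0.42097/1.60944 = 0.2616
Extrapolate from 16.0 m to 36.0 m: V₃ = 19.5 × (36.0/16.0)^0.2616 = 19.5 × 1.2363 = 24.1075 m/s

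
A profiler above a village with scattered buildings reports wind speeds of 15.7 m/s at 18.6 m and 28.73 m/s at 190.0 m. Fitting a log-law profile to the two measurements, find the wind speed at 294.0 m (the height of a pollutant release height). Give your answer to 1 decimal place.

Log law: V ∝ ln(z/z₀). From the pair, with r = V₁/V₂ = 0.54647,
ln z₀ = (ln z₁ − r·ln z₂)/(1 − r) = (2.9232 − 0.54647×5.2470)/0.45353 = 0.1231 → z₀ = 1.131 m
V₃ = V₁ · ln(z₃/z₀)/ln(z₁/z₀) = 15.7 × 5.5605/2.8000 = 31.1778 m/s

31.2 m/s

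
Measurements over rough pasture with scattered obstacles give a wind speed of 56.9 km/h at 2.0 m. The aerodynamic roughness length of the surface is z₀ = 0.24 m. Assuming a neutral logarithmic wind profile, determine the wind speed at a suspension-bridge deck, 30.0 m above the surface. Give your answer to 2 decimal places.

Log law: V(z) ∝ ln(z/z₀), so V₂/V₁ = ln(z₂/z₀) / ln(z₁/z₀).
ln(30.0/0.24) = 4.8283, ln(2.0/0.24) = 2.1203
V₂ = 56.9 × 4.8283/2.1203 = 56.9 × 2.2772 = 129.5740 km/h

129.57 km/h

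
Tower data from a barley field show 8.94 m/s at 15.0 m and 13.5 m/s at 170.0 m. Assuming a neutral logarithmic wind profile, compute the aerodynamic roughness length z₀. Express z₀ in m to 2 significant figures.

z₀ ≈ 0.13 m

Log law: V(z) ∝ ln(z/z₀). With r = V₁/V₂ = 8.94/13.5 = 0.66222,
r · ln(z₂/z₀) = ln(z₁/z₀) ⇒ ln z₀ = (ln z₁ − r·ln z₂)/(1 − r)
ln z₀ = (2.70805 − 0.66222×5.13580) / 0.33778 = -2.0516
z₀ = exp(-2.0516) = 0.1285 m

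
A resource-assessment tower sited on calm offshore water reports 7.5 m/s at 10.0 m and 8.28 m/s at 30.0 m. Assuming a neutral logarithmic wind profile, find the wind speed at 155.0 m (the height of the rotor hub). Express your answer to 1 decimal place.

9.4 m/s

Log law: V ∝ ln(z/z₀). From the pair, with r = V₁/V₂ = 0.90580,
ln z₀ = (ln z₁ − r·ln z₂)/(1 − r) = (2.3026 − 0.90580×3.4012)/0.09420 = -8.2610 → z₀ = 0.0002584 m
V₃ = V₁ · ln(z₃/z₀)/ln(z₁/z₀) = 7.5 × 13.3044/10.5636 = 9.4460 m/s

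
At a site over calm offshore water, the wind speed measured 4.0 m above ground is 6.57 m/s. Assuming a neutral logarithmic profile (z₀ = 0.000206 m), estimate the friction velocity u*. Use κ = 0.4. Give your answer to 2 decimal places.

u* ≈ 0.27 m/s

Log law: V(z) = (u*/κ) · ln(z/z₀) ⇒ u* = κ · V / ln(z/z₀)
u* = 0.4 × 6.57 / ln(4.0/0.000206) = 0.4 × 6.57 / 9.8739
   = 2.6280 / 9.8739 = 0.2662 m/s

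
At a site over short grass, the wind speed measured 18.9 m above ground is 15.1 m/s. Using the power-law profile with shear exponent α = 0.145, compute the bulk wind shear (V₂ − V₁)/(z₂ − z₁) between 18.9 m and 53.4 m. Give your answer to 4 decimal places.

0.0711 m/s/m

Power law: V₂ = V₁ · (z₂/z₁)^α = 15.1 × (2.8254)^0.145 = 17.5543 m/s
ΔV/Δz = (17.5543 − 15.1)/(53.4 − 18.9) = 2.4543/34.5000 = 0.07114 m/s/m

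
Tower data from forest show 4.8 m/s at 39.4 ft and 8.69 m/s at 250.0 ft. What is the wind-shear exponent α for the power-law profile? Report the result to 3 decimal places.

α ≈ 0.321

Power law: V₂/V₁ = (z₂/z₁)^α ⇒ α = ln(V₂/V₁) / ln(z₂/z₁)
α = ln(8.69/4.8) / ln(250.0/39.4) = ln(1.8104) / ln(6.3452)
  = 0.59356 / 1.84770 = 0.32124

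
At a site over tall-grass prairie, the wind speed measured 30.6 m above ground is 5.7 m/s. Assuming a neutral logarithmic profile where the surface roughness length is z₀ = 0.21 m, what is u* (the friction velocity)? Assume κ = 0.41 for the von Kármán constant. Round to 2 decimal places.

u* ≈ 0.47 m/s

Log law: V(z) = (u*/κ) · ln(z/z₀) ⇒ u* = κ · V / ln(z/z₀)
u* = 0.41 × 5.7 / ln(30.6/0.21) = 0.41 × 5.7 / 4.9816
   = 2.3370 / 4.9816 = 0.4691 m/s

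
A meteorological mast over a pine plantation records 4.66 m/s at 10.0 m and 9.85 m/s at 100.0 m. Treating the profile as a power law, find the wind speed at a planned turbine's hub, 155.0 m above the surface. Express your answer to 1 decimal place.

First find α: α = ln(V₂/V₁)/ln(z₂/z₁) = ln(9.85/4.66)/ln(100.0/10.0) = 0.74846/2.30259 = 0.3251
Extrapolate from 100.0 m to 155.0 m: V₃ = 9.85 × (155.0/100.0)^0.3251 = 9.85 × 1.1531 = 11.3580 m/s

11.4 m/s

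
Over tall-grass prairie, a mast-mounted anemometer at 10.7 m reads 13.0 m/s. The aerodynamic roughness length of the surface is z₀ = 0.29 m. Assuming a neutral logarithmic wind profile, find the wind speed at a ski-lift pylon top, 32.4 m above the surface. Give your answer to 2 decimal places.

Log law: V(z) ∝ ln(z/z₀), so V₂/V₁ = ln(z₂/z₀) / ln(z₁/z₀).
ln(32.4/0.29) = 4.7160, ln(10.7/0.29) = 3.6081
V₂ = 13.0 × 4.7160/3.6081 = 13.0 × 1.3071 = 16.9918 m/s

16.99 m/s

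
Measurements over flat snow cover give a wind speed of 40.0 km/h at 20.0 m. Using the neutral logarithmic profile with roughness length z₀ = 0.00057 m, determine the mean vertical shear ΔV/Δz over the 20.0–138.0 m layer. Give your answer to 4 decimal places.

Log law: V₂ = V₁ · ln(z₂/z₀)/ln(z₁/z₀) = 40.0 × 12.3971/10.4656 = 47.3824 km/h
ΔV/Δz = (47.3824 − 40.0)/(138.0 − 20.0) = 7.3824/118.0000 = 0.06256 km/h/m

0.0626 km/h/m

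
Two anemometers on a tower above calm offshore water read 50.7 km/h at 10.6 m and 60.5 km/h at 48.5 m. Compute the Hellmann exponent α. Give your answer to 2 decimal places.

α ≈ 0.12

Power law: V₂/V₁ = (z₂/z₁)^α ⇒ α = ln(V₂/V₁) / ln(z₂/z₁)
α = ln(60.5/50.7) / ln(48.5/10.6) = ln(1.1933) / ln(4.5755)
  = 0.17672 / 1.52071 = 0.11621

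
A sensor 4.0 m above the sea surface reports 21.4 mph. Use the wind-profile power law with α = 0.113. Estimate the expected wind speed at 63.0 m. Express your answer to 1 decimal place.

29.2 mph

Power-law profile: V₂ = V₁ · (z₂/z₁)^α
V₂ = 21.4 × (63.0/4.0)^0.113 = 21.4 × (15.7500)^0.113
    = 21.4 × 1.3655 = 29.2218 mph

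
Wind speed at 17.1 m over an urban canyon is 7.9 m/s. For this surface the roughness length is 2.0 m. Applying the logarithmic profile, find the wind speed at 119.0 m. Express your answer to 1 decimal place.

Log law: V(z) ∝ ln(z/z₀), so V₂/V₁ = ln(z₂/z₀) / ln(z₁/z₀).
ln(119.0/2.0) = 4.0860, ln(17.1/2.0) = 2.1459
V₂ = 7.9 × 4.0860/2.1459 = 7.9 × 1.9041 = 15.0421 m/s

15.0 m/s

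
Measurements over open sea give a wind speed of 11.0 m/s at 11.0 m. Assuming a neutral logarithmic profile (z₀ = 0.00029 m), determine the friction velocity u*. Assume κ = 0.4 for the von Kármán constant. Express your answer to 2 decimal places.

u* ≈ 0.42 m/s

Log law: V(z) = (u*/κ) · ln(z/z₀) ⇒ u* = κ · V / ln(z/z₀)
u* = 0.4 × 11.0 / ln(11.0/0.00029) = 0.4 × 11.0 / 10.5435
   = 4.4000 / 10.5435 = 0.4173 m/s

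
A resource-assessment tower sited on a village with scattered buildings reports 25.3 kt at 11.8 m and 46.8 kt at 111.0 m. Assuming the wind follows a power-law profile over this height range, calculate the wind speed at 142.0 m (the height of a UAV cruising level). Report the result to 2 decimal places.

50.07 kt

First find α: α = ln(V₂/V₁)/ln(z₂/z₁) = ln(46.8/25.3)/ln(111.0/11.8) = 0.61508/2.24143 = 0.2744
Extrapolate from 111.0 m to 142.0 m: V₃ = 46.8 × (142.0/111.0)^0.2744 = 46.8 × 1.0699 = 50.0724 kt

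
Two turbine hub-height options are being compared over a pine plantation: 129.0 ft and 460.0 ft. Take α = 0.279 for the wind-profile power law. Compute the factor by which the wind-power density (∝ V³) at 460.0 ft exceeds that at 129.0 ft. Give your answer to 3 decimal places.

Speed ratio: V_B/V_A = (z_B/z_A)^α = (460.0/129.0)^0.279 = (3.5659)^0.279 = 1.42579
Power-density ratio: P_B/P_A = (V_B/V_A)³ = (1.42579)³ = 2.89844

2.898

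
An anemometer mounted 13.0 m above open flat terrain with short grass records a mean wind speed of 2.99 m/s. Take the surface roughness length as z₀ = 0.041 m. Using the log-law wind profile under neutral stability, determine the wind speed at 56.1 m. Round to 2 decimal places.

Log law: V(z) ∝ ln(z/z₀), so V₂/V₁ = ln(z₂/z₀) / ln(z₁/z₀).
ln(56.1/0.041) = 7.2213, ln(13.0/0.041) = 5.7591
V₂ = 2.99 × 7.2213/5.7591 = 2.99 × 1.2539 = 3.7491 m/s

3.75 m/s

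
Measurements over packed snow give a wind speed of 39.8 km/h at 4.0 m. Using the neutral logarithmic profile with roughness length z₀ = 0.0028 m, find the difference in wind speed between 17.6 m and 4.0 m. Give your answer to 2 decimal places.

8.12 km/h

Log law: V₂ = V₁ · ln(z₂/z₀)/ln(z₁/z₀) = 39.8 × 8.7460/7.2644 = 47.9173 km/h
ΔV = 47.9173 − 39.8 = 8.1173 km/h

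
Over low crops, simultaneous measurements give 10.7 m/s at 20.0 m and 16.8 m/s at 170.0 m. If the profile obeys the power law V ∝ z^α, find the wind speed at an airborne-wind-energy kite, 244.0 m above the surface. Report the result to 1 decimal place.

18.1 m/s

First find α: α = ln(V₂/V₁)/ln(z₂/z₁) = ln(16.8/10.7)/ln(170.0/20.0) = 0.45114/2.14007 = 0.2108
Extrapolate from 170.0 m to 244.0 m: V₃ = 16.8 × (244.0/170.0)^0.2108 = 16.8 × 1.0792 = 18.1298 m/s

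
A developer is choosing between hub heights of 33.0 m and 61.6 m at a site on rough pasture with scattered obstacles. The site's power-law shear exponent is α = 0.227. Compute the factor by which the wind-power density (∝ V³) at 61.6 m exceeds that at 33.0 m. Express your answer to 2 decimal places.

Speed ratio: V_B/V_A = (z_B/z_A)^α = (61.6/33.0)^0.227 = (1.8667)^0.227 = 1.15221
Power-density ratio: P_B/P_A = (V_B/V_A)³ = (1.15221)³ = 1.52967

1.53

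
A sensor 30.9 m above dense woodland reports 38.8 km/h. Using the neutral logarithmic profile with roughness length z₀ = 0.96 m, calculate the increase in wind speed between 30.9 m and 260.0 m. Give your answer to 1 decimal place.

23.8 km/h

Log law: V₂ = V₁ · ln(z₂/z₀)/ln(z₁/z₀) = 38.8 × 5.6015/3.4716 = 62.6051 km/h
ΔV = 62.6051 − 38.8 = 23.8051 km/h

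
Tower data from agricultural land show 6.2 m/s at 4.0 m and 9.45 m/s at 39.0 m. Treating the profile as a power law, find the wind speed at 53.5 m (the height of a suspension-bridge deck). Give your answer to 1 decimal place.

10.0 m/s

First find α: α = ln(V₂/V₁)/ln(z₂/z₁) = ln(9.45/6.2)/ln(39.0/4.0) = 0.42147/2.27727 = 0.1851
Extrapolate from 39.0 m to 53.5 m: V₃ = 9.45 × (53.5/39.0)^0.1851 = 9.45 × 1.0603 = 10.0194 m/s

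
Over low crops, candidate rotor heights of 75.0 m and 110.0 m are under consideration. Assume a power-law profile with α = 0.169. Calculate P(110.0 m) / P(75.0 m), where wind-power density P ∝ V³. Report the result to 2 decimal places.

1.21

Speed ratio: V_B/V_A = (z_B/z_A)^α = (110.0/75.0)^0.169 = (1.4667)^0.169 = 1.06687
Power-density ratio: P_B/P_A = (V_B/V_A)³ = (1.06687)³ = 1.21431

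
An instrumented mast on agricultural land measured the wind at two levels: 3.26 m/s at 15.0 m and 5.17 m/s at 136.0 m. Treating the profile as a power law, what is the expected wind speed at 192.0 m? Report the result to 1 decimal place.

5.6 m/s

First find α: α = ln(V₂/V₁)/ln(z₂/z₁) = ln(5.17/3.26)/ln(136.0/15.0) = 0.46115/2.20460 = 0.2092
Extrapolate from 136.0 m to 192.0 m: V₃ = 5.17 × (192.0/136.0)^0.2092 = 5.17 × 1.0748 = 5.5567 m/s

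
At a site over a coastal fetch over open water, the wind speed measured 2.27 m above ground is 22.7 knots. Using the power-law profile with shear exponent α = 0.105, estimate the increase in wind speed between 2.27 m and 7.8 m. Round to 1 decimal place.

3.1 knots

Power law: V₂ = V₁ · (z₂/z₁)^α = 22.7 × (3.4361)^0.105 = 25.8412 knots
ΔV = 25.8412 − 22.7 = 3.1412 knots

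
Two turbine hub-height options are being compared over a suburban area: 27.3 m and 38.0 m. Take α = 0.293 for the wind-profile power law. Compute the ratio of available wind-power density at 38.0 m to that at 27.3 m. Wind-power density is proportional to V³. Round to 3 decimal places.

1.337

Speed ratio: V_B/V_A = (z_B/z_A)^α = (38.0/27.3)^0.293 = (1.3919)^0.293 = 1.10174
Power-density ratio: P_B/P_A = (V_B/V_A)³ = (1.10174)³ = 1.33734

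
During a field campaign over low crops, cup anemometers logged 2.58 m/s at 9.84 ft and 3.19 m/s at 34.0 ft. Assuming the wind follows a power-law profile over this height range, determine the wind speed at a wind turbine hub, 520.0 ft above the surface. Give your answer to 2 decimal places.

First find α: α = ln(V₂/V₁)/ln(z₂/z₁) = ln(3.19/2.58)/ln(34.0/9.84) = 0.21223/1.23990 = 0.1712
Extrapolate from 34.0 ft to 520.0 ft: V₃ = 3.19 × (520.0/34.0)^0.1712 = 3.19 × 1.5950 = 5.0880 m/s

5.09 m/s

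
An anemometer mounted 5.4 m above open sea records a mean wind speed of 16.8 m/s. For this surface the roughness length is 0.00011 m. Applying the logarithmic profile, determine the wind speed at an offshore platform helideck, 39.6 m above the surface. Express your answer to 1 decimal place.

Log law: V(z) ∝ ln(z/z₀), so V₂/V₁ = ln(z₂/z₀) / ln(z₁/z₀).
ln(39.6/0.00011) = 12.7939, ln(5.4/0.00011) = 10.8014
V₂ = 16.8 × 12.7939/10.8014 = 16.8 × 1.1845 = 19.8989 m/s

19.9 m/s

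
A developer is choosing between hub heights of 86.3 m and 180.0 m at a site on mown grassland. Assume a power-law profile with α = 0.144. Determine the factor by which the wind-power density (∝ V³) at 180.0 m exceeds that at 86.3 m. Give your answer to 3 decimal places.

1.374

Speed ratio: V_B/V_A = (z_B/z_A)^α = (180.0/86.3)^0.144 = (2.0857)^0.144 = 1.11166
Power-density ratio: P_B/P_A = (V_B/V_A)³ = (1.11166)³ = 1.37379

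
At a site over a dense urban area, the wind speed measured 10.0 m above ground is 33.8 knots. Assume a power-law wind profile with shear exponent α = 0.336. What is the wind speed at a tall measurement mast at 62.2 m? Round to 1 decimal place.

Power-law profile: V₂ = V₁ · (z₂/z₁)^α
V₂ = 33.8 × (62.2/10.0)^0.336 = 33.8 × (6.2200)^0.336
    = 33.8 × 1.8480 = 62.4641 knots

62.5 knots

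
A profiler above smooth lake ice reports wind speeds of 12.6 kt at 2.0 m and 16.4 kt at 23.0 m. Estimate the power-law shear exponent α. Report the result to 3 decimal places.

Power law: V₂/V₁ = (z₂/z₁)^α ⇒ α = ln(V₂/V₁) / ln(z₂/z₁)
α = ln(16.4/12.6) / ln(23.0/2.0) = ln(1.3016) / ln(11.5000)
  = 0.26358 / 2.44235 = 0.10792

α ≈ 0.108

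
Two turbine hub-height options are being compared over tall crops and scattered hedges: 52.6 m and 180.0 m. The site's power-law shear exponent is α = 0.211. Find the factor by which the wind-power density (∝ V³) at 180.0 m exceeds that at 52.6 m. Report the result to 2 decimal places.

Speed ratio: V_B/V_A = (z_B/z_A)^α = (180.0/52.6)^0.211 = (3.4221)^0.211 = 1.29639
Power-density ratio: P_B/P_A = (V_B/V_A)³ = (1.29639)³ = 2.17873

2.18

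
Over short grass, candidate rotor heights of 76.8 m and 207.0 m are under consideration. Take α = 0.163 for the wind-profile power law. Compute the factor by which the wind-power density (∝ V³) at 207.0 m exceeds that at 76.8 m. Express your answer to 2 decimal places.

1.62

Speed ratio: V_B/V_A = (z_B/z_A)^α = (207.0/76.8)^0.163 = (2.6953)^0.163 = 1.17541
Power-density ratio: P_B/P_A = (V_B/V_A)³ = (1.17541)³ = 1.62393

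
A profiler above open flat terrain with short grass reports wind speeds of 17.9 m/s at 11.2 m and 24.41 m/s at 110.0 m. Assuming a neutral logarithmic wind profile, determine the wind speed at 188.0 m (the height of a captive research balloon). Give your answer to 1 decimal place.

Log law: V ∝ ln(z/z₀). From the pair, with r = V₁/V₂ = 0.73331,
ln z₀ = (ln z₁ − r·ln z₂)/(1 − r) = (2.4159 − 0.73331×4.7005)/0.26669 = -3.8658 → z₀ = 0.02095 m
V₃ = V₁ · ln(z₃/z₀)/ln(z₁/z₀) = 17.9 × 9.1022/6.2817 = 25.9373 m/s

25.9 m/s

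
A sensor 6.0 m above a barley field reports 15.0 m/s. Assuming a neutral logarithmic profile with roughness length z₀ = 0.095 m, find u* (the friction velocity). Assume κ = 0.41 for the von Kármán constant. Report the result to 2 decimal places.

Log law: V(z) = (u*/κ) · ln(z/z₀) ⇒ u* = κ · V / ln(z/z₀)
u* = 0.41 × 15.0 / ln(6.0/0.095) = 0.41 × 15.0 / 4.1456
   = 6.1500 / 4.1456 = 1.4835 m/s

u* ≈ 1.48 m/s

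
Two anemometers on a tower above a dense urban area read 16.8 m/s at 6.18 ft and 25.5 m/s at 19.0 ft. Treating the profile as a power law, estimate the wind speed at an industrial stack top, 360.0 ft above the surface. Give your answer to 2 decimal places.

76.07 m/s

First find α: α = ln(V₂/V₁)/ln(z₂/z₁) = ln(25.5/16.8)/ln(19.0/6.18) = 0.41730/1.12312 = 0.3716
Extrapolate from 19.0 ft to 360.0 ft: V₃ = 25.5 × (360.0/19.0)^0.3716 = 25.5 × 2.9832 = 76.0708 m/s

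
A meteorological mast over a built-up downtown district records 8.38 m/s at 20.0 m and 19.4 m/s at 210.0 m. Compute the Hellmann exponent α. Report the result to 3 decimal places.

Power law: V₂/V₁ = (z₂/z₁)^α ⇒ α = ln(V₂/V₁) / ln(z₂/z₁)
α = ln(19.4/8.38) / ln(210.0/20.0) = ln(2.3150) / ln(10.5000)
  = 0.83943 / 2.35138 = 0.35699

α ≈ 0.357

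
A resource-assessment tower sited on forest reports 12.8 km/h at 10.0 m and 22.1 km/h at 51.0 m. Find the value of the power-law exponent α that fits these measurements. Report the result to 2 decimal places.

α ≈ 0.34

Power law: V₂/V₁ = (z₂/z₁)^α ⇒ α = ln(V₂/V₁) / ln(z₂/z₁)
α = ln(22.1/12.8) / ln(51.0/10.0) = ln(1.7266) / ln(5.1000)
  = 0.54613 / 1.62924 = 0.33521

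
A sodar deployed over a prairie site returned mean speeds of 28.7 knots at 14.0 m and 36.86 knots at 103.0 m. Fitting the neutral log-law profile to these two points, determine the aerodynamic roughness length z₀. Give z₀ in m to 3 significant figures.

z₀ ≈ 0.0125 m

Log law: V(z) ∝ ln(z/z₀). With r = V₁/V₂ = 28.7/36.86 = 0.77862,
r · ln(z₂/z₀) = ln(z₁/z₀) ⇒ ln z₀ = (ln z₁ − r·ln z₂)/(1 − r)
ln z₀ = (2.63906 − 0.77862×4.63473) / 0.22138 = -4.3800
z₀ = exp(-4.3800) = 0.01252 m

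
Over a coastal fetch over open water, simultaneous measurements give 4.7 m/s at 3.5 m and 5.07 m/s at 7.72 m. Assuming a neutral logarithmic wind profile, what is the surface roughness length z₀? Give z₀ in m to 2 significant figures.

Log law: V(z) ∝ ln(z/z₀). With r = V₁/V₂ = 4.7/5.07 = 0.92702,
r · ln(z₂/z₀) = ln(z₁/z₀) ⇒ ln z₀ = (ln z₁ − r·ln z₂)/(1 − r)
ln z₀ = (1.25276 − 0.92702×2.04381) / 0.07298 = -8.7957
z₀ = exp(-8.7957) = 0.0001514 m

z₀ ≈ 0.00015 m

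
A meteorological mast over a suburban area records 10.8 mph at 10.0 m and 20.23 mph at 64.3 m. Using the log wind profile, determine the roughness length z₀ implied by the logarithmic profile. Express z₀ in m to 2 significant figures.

z₀ ≈ 1.2 m

Log law: V(z) ∝ ln(z/z₀). With r = V₁/V₂ = 10.8/20.23 = 0.53386,
r · ln(z₂/z₀) = ln(z₁/z₀) ⇒ ln z₀ = (ln z₁ − r·ln z₂)/(1 − r)
ln z₀ = (2.30259 − 0.53386×4.16356) / 0.46614 = 0.1712
z₀ = exp(0.1712) = 1.187 m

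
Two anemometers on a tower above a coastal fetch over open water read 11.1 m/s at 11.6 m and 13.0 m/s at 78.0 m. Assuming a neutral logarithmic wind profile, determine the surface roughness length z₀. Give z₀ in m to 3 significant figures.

Log law: V(z) ∝ ln(z/z₀). With r = V₁/V₂ = 11.1/13.0 = 0.85385,
r · ln(z₂/z₀) = ln(z₁/z₀) ⇒ ln z₀ = (ln z₁ − r·ln z₂)/(1 − r)
ln z₀ = (2.45101 − 0.85385×4.35671) / 0.14615 = -8.6823
z₀ = exp(-8.6823) = 0.0001696 m

z₀ ≈ 0.000170 m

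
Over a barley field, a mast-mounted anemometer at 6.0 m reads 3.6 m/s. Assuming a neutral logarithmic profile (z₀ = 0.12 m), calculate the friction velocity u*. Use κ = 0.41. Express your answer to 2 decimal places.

Log law: V(z) = (u*/κ) · ln(z/z₀) ⇒ u* = κ · V / ln(z/z₀)
u* = 0.41 × 3.6 / ln(6.0/0.12) = 0.41 × 3.6 / 3.9120
   = 1.4760 / 3.9120 = 0.3773 m/s

u* ≈ 0.38 m/s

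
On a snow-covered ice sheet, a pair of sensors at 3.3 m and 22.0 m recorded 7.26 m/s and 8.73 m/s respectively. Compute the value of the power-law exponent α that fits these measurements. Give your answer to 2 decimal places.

Power law: V₂/V₁ = (z₂/z₁)^α ⇒ α = ln(V₂/V₁) / ln(z₂/z₁)
α = ln(8.73/7.26) / ln(22.0/3.3) = ln(1.2025) / ln(6.6667)
  = 0.18439 / 1.89712 = 0.09719

α ≈ 0.10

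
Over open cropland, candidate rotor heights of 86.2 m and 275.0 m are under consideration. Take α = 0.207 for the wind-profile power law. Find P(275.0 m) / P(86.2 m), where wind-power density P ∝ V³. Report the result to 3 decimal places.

Speed ratio: V_B/V_A = (z_B/z_A)^α = (275.0/86.2)^0.207 = (3.1903)^0.207 = 1.27143
Power-density ratio: P_B/P_A = (V_B/V_A)³ = (1.27143)³ = 2.05530

2.055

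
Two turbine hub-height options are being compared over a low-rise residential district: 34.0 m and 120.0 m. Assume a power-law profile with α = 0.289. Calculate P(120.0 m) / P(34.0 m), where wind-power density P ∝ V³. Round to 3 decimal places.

2.984

Speed ratio: V_B/V_A = (z_B/z_A)^α = (120.0/34.0)^0.289 = (3.5294)^0.289 = 1.43975
Power-density ratio: P_B/P_A = (V_B/V_A)³ = (1.43975)³ = 2.98441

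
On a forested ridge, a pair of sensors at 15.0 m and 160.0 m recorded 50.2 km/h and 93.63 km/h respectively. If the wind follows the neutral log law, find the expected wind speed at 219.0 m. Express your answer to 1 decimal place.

99.4 km/h

Log law: V ∝ ln(z/z₀). From the pair, with r = V₁/V₂ = 0.53615,
ln z₀ = (ln z₁ − r·ln z₂)/(1 − r) = (2.7081 − 0.53615×5.0752)/0.46385 = -0.0281 → z₀ = 0.9723 m
V₃ = V₁ · ln(z₃/z₀)/ln(z₁/z₀) = 50.2 × 5.4171/2.7361 = 99.3891 km/h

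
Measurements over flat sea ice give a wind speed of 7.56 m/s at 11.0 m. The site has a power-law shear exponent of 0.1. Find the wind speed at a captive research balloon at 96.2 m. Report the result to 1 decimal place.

Power-law profile: V₂ = V₁ · (z₂/z₁)^α
V₂ = 7.56 × (96.2/11.0)^0.1 = 7.56 × (8.7455)^0.1
    = 7.56 × 1.2422 = 9.3907 m/s

9.4 m/s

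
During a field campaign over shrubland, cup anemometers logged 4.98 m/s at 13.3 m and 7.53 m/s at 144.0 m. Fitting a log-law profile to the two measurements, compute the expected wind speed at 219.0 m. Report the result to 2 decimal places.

Log law: V ∝ ln(z/z₀). From the pair, with r = V₁/V₂ = 0.66135,
ln z₀ = (ln z₁ − r·ln z₂)/(1 − r) = (2.5878 − 0.66135×4.9698)/0.33865 = -2.0642 → z₀ = 0.1269 m
V₃ = V₁ · ln(z₃/z₀)/ln(z₁/z₀) = 4.98 × 7.4533/4.6520 = 7.9788 m/s

7.98 m/s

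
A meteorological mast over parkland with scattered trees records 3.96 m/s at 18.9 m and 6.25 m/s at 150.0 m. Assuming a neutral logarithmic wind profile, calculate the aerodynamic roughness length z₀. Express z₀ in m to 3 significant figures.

z₀ ≈ 0.526 m

Log law: V(z) ∝ ln(z/z₀). With r = V₁/V₂ = 3.96/6.25 = 0.63360,
r · ln(z₂/z₀) = ln(z₁/z₀) ⇒ ln z₀ = (ln z₁ − r·ln z₂)/(1 − r)
ln z₀ = (2.93916 − 0.63360×5.01064) / 0.36640 = -0.6429
z₀ = exp(-0.6429) = 0.5257 m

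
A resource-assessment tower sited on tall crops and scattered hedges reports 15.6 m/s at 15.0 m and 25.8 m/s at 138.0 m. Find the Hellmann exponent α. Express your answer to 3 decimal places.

Power law: V₂/V₁ = (z₂/z₁)^α ⇒ α = ln(V₂/V₁) / ln(z₂/z₁)
α = ln(25.8/15.6) / ln(138.0/15.0) = ln(1.6538) / ln(9.2000)
  = 0.50310 / 2.21920 = 0.22670

α ≈ 0.227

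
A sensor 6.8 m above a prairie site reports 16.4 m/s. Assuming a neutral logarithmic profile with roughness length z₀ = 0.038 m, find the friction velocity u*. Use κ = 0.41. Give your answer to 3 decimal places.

u* ≈ 1.296 m/s

Log law: V(z) = (u*/κ) · ln(z/z₀) ⇒ u* = κ · V / ln(z/z₀)
u* = 0.41 × 16.4 / ln(6.8/0.038) = 0.41 × 16.4 / 5.1871
   = 6.7240 / 5.1871 = 1.2963 m/s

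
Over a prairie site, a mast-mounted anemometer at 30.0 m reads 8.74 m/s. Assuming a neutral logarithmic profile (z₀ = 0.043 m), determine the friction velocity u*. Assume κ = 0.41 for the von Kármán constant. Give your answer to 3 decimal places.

Log law: V(z) = (u*/κ) · ln(z/z₀) ⇒ u* = κ · V / ln(z/z₀)
u* = 0.41 × 8.74 / ln(30.0/0.043) = 0.41 × 8.74 / 6.5478
   = 3.5834 / 6.5478 = 0.5473 m/s

u* ≈ 0.547 m/s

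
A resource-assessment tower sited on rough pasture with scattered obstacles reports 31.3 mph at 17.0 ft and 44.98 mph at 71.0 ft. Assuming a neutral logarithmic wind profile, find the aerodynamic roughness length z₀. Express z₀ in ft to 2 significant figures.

Log law: V(z) ∝ ln(z/z₀). With r = V₁/V₂ = 31.3/44.98 = 0.69586,
r · ln(z₂/z₀) = ln(z₁/z₀) ⇒ ln z₀ = (ln z₁ − r·ln z₂)/(1 − r)
ln z₀ = (2.83321 − 0.69586×4.26268) / 0.30414 = -0.4374
z₀ = exp(-0.4374) = 0.6457 ft

z₀ ≈ 0.65 ft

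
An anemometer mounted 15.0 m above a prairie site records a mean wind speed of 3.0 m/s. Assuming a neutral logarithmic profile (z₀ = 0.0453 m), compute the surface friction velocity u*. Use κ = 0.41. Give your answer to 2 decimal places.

u* ≈ 0.21 m/s

Log law: V(z) = (u*/κ) · ln(z/z₀) ⇒ u* = κ · V / ln(z/z₀)
u* = 0.41 × 3.0 / ln(15.0/0.0453) = 0.41 × 3.0 / 5.8025
   = 1.2300 / 5.8025 = 0.2120 m/s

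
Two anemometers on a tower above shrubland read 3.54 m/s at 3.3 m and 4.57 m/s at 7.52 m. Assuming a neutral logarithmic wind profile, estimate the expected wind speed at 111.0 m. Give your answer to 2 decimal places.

Log law: V ∝ ln(z/z₀). From the pair, with r = V₁/V₂ = 0.77462,
ln z₀ = (ln z₁ − r·ln z₂)/(1 − r) = (1.1939 − 0.77462×2.0176)/0.22538 = -1.6369 → z₀ = 0.1946 m
V₃ = V₁ · ln(z₃/z₀)/ln(z₁/z₀) = 3.54 × 6.3464/2.8308 = 7.9364 m/s

7.94 m/s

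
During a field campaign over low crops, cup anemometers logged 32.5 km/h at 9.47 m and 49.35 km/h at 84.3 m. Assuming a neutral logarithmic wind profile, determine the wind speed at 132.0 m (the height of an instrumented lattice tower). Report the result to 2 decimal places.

Log law: V ∝ ln(z/z₀). From the pair, with r = V₁/V₂ = 0.65856,
ln z₀ = (ln z₁ − r·ln z₂)/(1 − r) = (2.2481 − 0.65856×4.4344)/0.34144 = -1.9687 → z₀ = 0.1396 m
V₃ = V₁ · ln(z₃/z₀)/ln(z₁/z₀) = 32.5 × 6.8515/4.2168 = 52.8061 km/h

52.81 km/h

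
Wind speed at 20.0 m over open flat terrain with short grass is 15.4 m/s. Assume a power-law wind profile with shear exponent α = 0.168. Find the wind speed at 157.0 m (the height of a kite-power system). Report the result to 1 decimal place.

21.8 m/s

Power-law profile: V₂ = V₁ · (z₂/z₁)^α
V₂ = 15.4 × (157.0/20.0)^0.168 = 15.4 × (7.8500)^0.168
    = 15.4 × 1.4136 = 21.7700 m/s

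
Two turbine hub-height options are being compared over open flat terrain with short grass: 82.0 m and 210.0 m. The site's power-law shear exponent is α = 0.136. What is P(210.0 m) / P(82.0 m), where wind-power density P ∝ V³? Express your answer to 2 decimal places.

Speed ratio: V_B/V_A = (z_B/z_A)^α = (210.0/82.0)^0.136 = (2.5610)^0.136 = 1.13643
Power-density ratio: P_B/P_A = (V_B/V_A)³ = (1.13643)³ = 1.46767

1.47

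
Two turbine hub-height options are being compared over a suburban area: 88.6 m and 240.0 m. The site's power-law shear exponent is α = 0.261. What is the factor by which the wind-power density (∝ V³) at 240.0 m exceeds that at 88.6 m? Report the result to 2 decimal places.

Speed ratio: V_B/V_A = (z_B/z_A)^α = (240.0/88.6)^0.261 = (2.7088)^0.261 = 1.29704
Power-density ratio: P_B/P_A = (V_B/V_A)³ = (1.29704)³ = 2.18205

2.18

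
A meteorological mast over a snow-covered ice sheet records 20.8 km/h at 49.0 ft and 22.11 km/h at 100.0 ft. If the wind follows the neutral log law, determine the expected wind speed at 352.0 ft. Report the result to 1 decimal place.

24.4 km/h

Log law: V ∝ ln(z/z₀). From the pair, with r = V₁/V₂ = 0.94075,
ln z₀ = (ln z₁ − r·ln z₂)/(1 − r) = (3.8918 − 0.94075×4.6052)/0.05925 = -7.4347 → z₀ = 0.0005904 ft
V₃ = V₁ · ln(z₃/z₀)/ln(z₁/z₀) = 20.8 × 13.2983/11.3265 = 24.4210 km/h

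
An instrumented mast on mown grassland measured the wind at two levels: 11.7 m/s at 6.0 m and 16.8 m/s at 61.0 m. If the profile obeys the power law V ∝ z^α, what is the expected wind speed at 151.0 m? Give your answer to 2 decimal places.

19.35 m/s

First find α: α = ln(V₂/V₁)/ln(z₂/z₁) = ln(16.8/11.7)/ln(61.0/6.0) = 0.36179/2.31911 = 0.1560
Extrapolate from 61.0 m to 151.0 m: V₃ = 16.8 × (151.0/61.0)^0.1560 = 16.8 × 1.1519 = 19.3517 m/s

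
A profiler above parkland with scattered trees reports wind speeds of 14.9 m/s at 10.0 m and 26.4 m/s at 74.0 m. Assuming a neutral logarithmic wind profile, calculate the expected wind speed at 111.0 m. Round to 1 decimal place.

Log law: V ∝ ln(z/z₀). From the pair, with r = V₁/V₂ = 0.56439,
ln z₀ = (ln z₁ − r·ln z₂)/(1 − r) = (2.3026 − 0.56439×4.3041)/0.43561 = -0.2906 → z₀ = 0.7478 m
V₃ = V₁ · ln(z₃/z₀)/ln(z₁/z₀) = 14.9 × 5.0002/2.5932 = 28.7297 m/s

28.7 m/s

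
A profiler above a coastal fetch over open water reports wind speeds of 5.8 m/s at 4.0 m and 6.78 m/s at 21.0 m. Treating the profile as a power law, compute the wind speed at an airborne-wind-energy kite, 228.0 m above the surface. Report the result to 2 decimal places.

First find α: α = ln(V₂/V₁)/ln(z₂/z₁) = ln(6.78/5.8)/ln(21.0/4.0) = 0.15612/1.65823 = 0.0941
Extrapolate from 21.0 m to 228.0 m: V₃ = 6.78 × (228.0/21.0)^0.0941 = 6.78 × 1.2517 = 8.4867 m/s

8.49 m/s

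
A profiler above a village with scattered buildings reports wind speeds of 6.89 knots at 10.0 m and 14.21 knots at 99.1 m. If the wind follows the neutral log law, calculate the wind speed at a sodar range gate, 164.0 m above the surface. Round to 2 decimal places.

15.82 knots

Log law: V ∝ ln(z/z₀). From the pair, with r = V₁/V₂ = 0.48487,
ln z₀ = (ln z₁ − r·ln z₂)/(1 − r) = (2.3026 − 0.48487×4.5961)/0.51513 = 0.1438 → z₀ = 1.155 m
V₃ = V₁ · ln(z₃/z₀)/ln(z₁/z₀) = 6.89 × 4.9561/2.1588 = 15.8177 knots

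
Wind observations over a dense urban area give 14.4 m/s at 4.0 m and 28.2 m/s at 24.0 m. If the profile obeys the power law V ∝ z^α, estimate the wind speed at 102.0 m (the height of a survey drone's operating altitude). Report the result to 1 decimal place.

First find α: α = ln(V₂/V₁)/ln(z₂/z₁) = ln(28.2/14.4)/ln(24.0/4.0) = 0.67209/1.79176 = 0.3751
Extrapolate from 24.0 m to 102.0 m: V₃ = 28.2 × (102.0/24.0)^0.3751 = 28.2 × 1.7207 = 48.5243 m/s

48.5 m/s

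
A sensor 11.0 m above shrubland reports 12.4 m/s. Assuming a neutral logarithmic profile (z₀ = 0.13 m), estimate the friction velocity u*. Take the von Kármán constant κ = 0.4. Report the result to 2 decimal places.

u* ≈ 1.12 m/s

Log law: V(z) = (u*/κ) · ln(z/z₀) ⇒ u* = κ · V / ln(z/z₀)
u* = 0.4 × 12.4 / ln(11.0/0.13) = 0.4 × 12.4 / 4.4381
   = 4.9600 / 4.4381 = 1.1176 m/s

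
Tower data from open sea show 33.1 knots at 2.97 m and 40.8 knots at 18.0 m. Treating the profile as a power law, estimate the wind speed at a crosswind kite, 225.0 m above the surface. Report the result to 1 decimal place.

First find α: α = ln(V₂/V₁)/ln(z₂/z₁) = ln(40.8/33.1)/ln(18.0/2.97) = 0.20915/1.80181 = 0.1161
Extrapolate from 18.0 m to 225.0 m: V₃ = 40.8 × (225.0/18.0)^0.1161 = 40.8 × 1.3407 = 54.6999 knots

54.7 knots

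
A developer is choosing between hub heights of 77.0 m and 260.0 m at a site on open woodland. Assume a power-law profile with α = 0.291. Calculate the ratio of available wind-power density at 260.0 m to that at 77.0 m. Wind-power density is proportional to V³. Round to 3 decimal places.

2.893

Speed ratio: V_B/V_A = (z_B/z_A)^α = (260.0/77.0)^0.291 = (3.3766)^0.291 = 1.42491
Power-density ratio: P_B/P_A = (V_B/V_A)³ = (1.42491)³ = 2.89311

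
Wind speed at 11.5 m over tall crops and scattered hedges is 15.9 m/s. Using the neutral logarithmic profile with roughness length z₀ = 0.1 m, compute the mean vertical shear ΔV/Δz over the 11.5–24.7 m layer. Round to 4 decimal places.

Log law: V₂ = V₁ · ln(z₂/z₀)/ln(z₁/z₀) = 15.9 × 5.5094/4.7449 = 18.4616 m/s
ΔV/Δz = (18.4616 − 15.9)/(24.7 − 11.5) = 2.5616/13.2000 = 0.19406 m/s/m

0.1941 m/s/m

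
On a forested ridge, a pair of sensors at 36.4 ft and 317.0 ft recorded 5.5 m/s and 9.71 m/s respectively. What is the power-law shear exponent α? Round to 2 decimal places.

α ≈ 0.26

Power law: V₂/V₁ = (z₂/z₁)^α ⇒ α = ln(V₂/V₁) / ln(z₂/z₁)
α = ln(9.71/5.5) / ln(317.0/36.4) = ln(1.7655) / ln(8.7088)
  = 0.56841 / 2.16433 = 0.26263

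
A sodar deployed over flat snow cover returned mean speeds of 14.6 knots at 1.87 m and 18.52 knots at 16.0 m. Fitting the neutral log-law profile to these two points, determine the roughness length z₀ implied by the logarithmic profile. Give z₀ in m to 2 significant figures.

Log law: V(z) ∝ ln(z/z₀). With r = V₁/V₂ = 14.6/18.52 = 0.78834,
r · ln(z₂/z₀) = ln(z₁/z₀) ⇒ ln z₀ = (ln z₁ − r·ln z₂)/(1 − r)
ln z₀ = (0.62594 − 0.78834×2.77259) / 0.21166 = -7.3692
z₀ = exp(-7.3692) = 0.0006303 m

z₀ ≈ 0.00063 m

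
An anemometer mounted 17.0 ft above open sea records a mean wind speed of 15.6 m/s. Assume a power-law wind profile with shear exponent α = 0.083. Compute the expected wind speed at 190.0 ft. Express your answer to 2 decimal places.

Power-law profile: V₂ = V₁ · (z₂/z₁)^α
V₂ = 15.6 × (190.0/17.0)^0.083 = 15.6 × (11.1765)^0.083
    = 15.6 × 1.2218 = 19.0605 m/s

19.06 m/s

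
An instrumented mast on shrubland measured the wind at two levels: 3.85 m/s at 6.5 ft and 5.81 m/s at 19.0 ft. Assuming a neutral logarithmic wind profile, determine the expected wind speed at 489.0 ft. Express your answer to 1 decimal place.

11.7 m/s

Log law: V ∝ ln(z/z₀). From the pair, with r = V₁/V₂ = 0.66265,
ln z₀ = (ln z₁ − r·ln z₂)/(1 − r) = (1.8718 − 0.66265×2.9444)/0.33735 = -0.2352 → z₀ = 0.7904 ft
V₃ = V₁ · ln(z₃/z₀)/ln(z₁/z₀) = 3.85 × 6.4275/2.1070 = 11.7448 m/s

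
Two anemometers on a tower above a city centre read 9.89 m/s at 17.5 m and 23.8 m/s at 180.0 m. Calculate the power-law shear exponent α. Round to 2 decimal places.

α ≈ 0.38

Power law: V₂/V₁ = (z₂/z₁)^α ⇒ α = ln(V₂/V₁) / ln(z₂/z₁)
α = ln(23.8/9.89) / ln(180.0/17.5) = ln(2.4065) / ln(10.2857)
  = 0.87816 / 2.33076 = 0.37677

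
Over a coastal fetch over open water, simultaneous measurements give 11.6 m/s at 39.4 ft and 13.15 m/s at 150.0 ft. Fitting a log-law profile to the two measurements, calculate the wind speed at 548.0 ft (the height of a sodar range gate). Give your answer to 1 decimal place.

Log law: V ∝ ln(z/z₀). From the pair, with r = V₁/V₂ = 0.88213,
ln z₀ = (ln z₁ − r·ln z₂)/(1 − r) = (3.6738 − 0.88213×5.0106)/0.11787 = -6.3312 → z₀ = 0.001780 ft
V₃ = V₁ · ln(z₃/z₀)/ln(z₁/z₀) = 11.6 × 12.6375/10.0050 = 14.6522 m/s

14.7 m/s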